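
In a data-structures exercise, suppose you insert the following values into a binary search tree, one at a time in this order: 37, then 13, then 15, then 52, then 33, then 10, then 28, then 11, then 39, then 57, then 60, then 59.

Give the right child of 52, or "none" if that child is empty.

Insert 37: tree is empty, so 37 becomes the root.
Insert 13: 13 < 37 → go left. Place as left child of 37.
Insert 15: 15 < 37 → go left; 15 > 13 → go right. Place as right child of 13.
Insert 52: 52 > 37 → go right. Place as right child of 37.
Insert 33: 33 < 37 → go left; 33 > 13 → go right; 33 > 15 → go right. Place as right child of 15.
Insert 10: 10 < 37 → go left; 10 < 13 → go left. Place as left child of 13.
Insert 28: 28 < 37 → go left; 28 > 13 → go right; 28 > 15 → go right; 28 < 33 → go left. Place as left child of 33.
Insert 11: 11 < 37 → go left; 11 < 13 → go left; 11 > 10 → go right. Place as right child of 10.
Insert 39: 39 > 37 → go right; 39 < 52 → go left. Place as left child of 52.
Insert 57: 57 > 37 → go right; 57 > 52 → go right. Place as right child of 52.
Insert 60: 60 > 37 → go right; 60 > 52 → go right; 60 > 57 → go right. Place as right child of 57.
Insert 59: 59 > 37 → go right; 59 > 52 → go right; 59 > 57 → go right; 59 < 60 → go left. Place as left child of 60.

57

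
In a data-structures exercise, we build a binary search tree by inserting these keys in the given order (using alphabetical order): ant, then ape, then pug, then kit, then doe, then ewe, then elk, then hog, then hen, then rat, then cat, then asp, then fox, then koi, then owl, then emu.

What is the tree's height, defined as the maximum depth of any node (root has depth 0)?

8

Insert ant: tree is empty, so ant becomes the root.
Insert ape: ape > ant → go right. Place as right child of ant.
Insert pug: pug > ant → go right; pug > ape → go right. Place as right child of ape.
Insert kit: kit > ant → go right; kit > ape → go right; kit < pug → go left. Place as left child of pug.
Insert doe: doe > ant → go right; doe > ape → go right; doe < pug → go left; doe < kit → go left. Place as left child of kit.
Insert ewe: ewe > ant → go right; ewe > ape → go right; ewe < pug → go left; ewe < kit → go left; ewe > doe → go right. Place as right child of doe.
Insert elk: elk > ant → go right; elk > ape → go right; elk < pug → go left; elk < kit → go left; elk > doe → go right; elk < ewe → go left. Place as left child of ewe.
Insert hog: hog > ant → go right; hog > ape → go right; hog < pug → go left; hog < kit → go left; hog > doe → go right; hog > ewe → go right. Place as right child of ewe.
Insert hen: hen > ant → go right; hen > ape → go right; hen < pug → go left; hen < kit → go left; hen > doe → go right; hen > ewe → go right; hen < hog → go left. Place as left child of hog.
Insert rat: rat > ant → go right; rat > ape → go right; rat > pug → go right. Place as right child of pug.
Insert cat: cat > ant → go right; cat > ape → go right; cat < pug → go left; cat < kit → go left; cat < doe → go left. Place as left child of doe.
Insert asp: asp > ant → go right; asp > ape → go right; asp < pug → go left; asp < kit → go left; asp < doe → go left; asp < cat → go left. Place as left child of cat.
Insert fox: fox > ant → go right; fox > ape → go right; fox < pug → go left; fox < kit → go left; fox > doe → go right; fox > ewe → go right; fox < hog → go left; fox < hen → go left. Place as left child of hen.
Insert koi: koi > ant → go right; koi > ape → go right; koi < pug → go left; koi > kit → go right. Place as right child of kit.
Insert owl: owl > ant → go right; owl > ape → go right; owl < pug → go left; owl > kit → go right; owl > koi → go right. Place as right child of koi.
Insert emu: emu > ant → go right; emu > ape → go right; emu < pug → go left; emu < kit → go left; emu > doe → go right; emu < ewe → go left; emu > elk → go right. Place as right child of elk.

The deepest node is fox at depth 8.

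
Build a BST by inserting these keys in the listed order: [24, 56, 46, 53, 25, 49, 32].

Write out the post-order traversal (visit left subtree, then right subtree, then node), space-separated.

32 25 49 53 46 56 24

Resulting structure (node: left, right):
  24: L=–, R=56
  56: L=46, R=–
  46: L=25, R=53
  53: L=49, R=–
  25: L=–, R=32
  49: L=–, R=–
  32: L=–, R=–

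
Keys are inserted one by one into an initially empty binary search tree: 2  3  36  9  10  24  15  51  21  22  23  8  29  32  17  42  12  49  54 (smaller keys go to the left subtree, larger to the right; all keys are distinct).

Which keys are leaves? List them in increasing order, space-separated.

Insert 2: tree is empty, so 2 becomes the root.
Insert 3: 3 > 2 → go right. Place as right child of 2.
Insert 36: 36 > 2 → go right; 36 > 3 → go right. Place as right child of 3.
Insert 9: 9 > 2 → go right; 9 > 3 → go right; 9 < 36 → go left. Place as left child of 36.
Insert 10: 10 > 2 → go right; 10 > 3 → go right; 10 < 36 → go left; 10 > 9 → go right. Place as right child of 9.
Insert 24: 24 > 2 → go right; 24 > 3 → go right; 24 < 36 → go left; 24 > 9 → go right; 24 > 10 → go right. Place as right child of 10.
Insert 15: 15 > 2 → go right; 15 > 3 → go right; 15 < 36 → go left; 15 > 9 → go right; 15 > 10 → go right; 15 < 24 → go left. Place as left child of 24.
Insert 51: 51 > 2 → go right; 51 > 3 → go right; 51 > 36 → go right. Place as right child of 36.
Insert 21: 21 > 2 → go right; 21 > 3 → go right; 21 < 36 → go left; 21 > 9 → go right; 21 > 10 → go right; 21 < 24 → go left; 21 > 15 → go right. Place as right child of 15.
Insert 22: 22 > 2 → go right; 22 > 3 → go right; 22 < 36 → go left; 22 > 9 → go right; 22 > 10 → go right; 22 < 24 → go left; 22 > 15 → go right; 22 > 21 → go right. Place as right child of 21.
Insert 23: 23 > 2 → go right; 23 > 3 → go right; 23 < 36 → go left; 23 > 9 → go right; 23 > 10 → go right; 23 < 24 → go left; 23 > 15 → go right; 23 > 21 → go right; 23 > 22 → go right. Place as right child of 22.
Insert 8: 8 > 2 → go right; 8 > 3 → go right; 8 < 36 → go left; 8 < 9 → go left. Place as left child of 9.
Insert 29: 29 > 2 → go right; 29 > 3 → go right; 29 < 36 → go left; 29 > 9 → go right; 29 > 10 → go right; 29 > 24 → go right. Place as right child of 24.
Insert 32: 32 > 2 → go right; 32 > 3 → go right; 32 < 36 → go left; 32 > 9 → go right; 32 > 10 → go right; 32 > 24 → go right; 32 > 29 → go right. Place as right child of 29.
Insert 17: 17 > 2 → go right; 17 > 3 → go right; 17 < 36 → go left; 17 > 9 → go right; 17 > 10 → go right; 17 < 24 → go left; 17 > 15 → go right; 17 < 21 → go left. Place as left child of 21.
Insert 42: 42 > 2 → go right; 42 > 3 → go right; 42 > 36 → go right; 42 < 51 → go left. Place as left child of 51.
Insert 12: 12 > 2 → go right; 12 > 3 → go right; 12 < 36 → go left; 12 > 9 → go right; 12 > 10 → go right; 12 < 24 → go left; 12 < 15 → go left. Place as left child of 15.
Insert 49: 49 > 2 → go right; 49 > 3 → go right; 49 > 36 → go right; 49 < 51 → go left; 49 > 42 → go right. Place as right child of 42.
Insert 54: 54 > 2 → go right; 54 > 3 → go right; 54 > 36 → go right; 54 > 51 → go right. Place as right child of 51.

8 12 17 23 32 49 54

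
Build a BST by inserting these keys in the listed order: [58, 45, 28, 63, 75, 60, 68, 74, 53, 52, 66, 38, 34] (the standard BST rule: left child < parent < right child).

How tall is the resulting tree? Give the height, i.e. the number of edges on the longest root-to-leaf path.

4

58: root
45: left child of 58 (depth 1)
28: left child of 45 (depth 2)
63: right child of 58 (depth 1)
75: right child of 63 (depth 2)
60: left child of 63 (depth 2)
68: left child of 75 (depth 3)
74: right child of 68 (depth 4)
53: right child of 45 (depth 2)
52: left child of 53 (depth 3)
66: left child of 68 (depth 4)
38: right child of 28 (depth 3)
34: left child of 38 (depth 4)

The deepest node is 74 at depth 4.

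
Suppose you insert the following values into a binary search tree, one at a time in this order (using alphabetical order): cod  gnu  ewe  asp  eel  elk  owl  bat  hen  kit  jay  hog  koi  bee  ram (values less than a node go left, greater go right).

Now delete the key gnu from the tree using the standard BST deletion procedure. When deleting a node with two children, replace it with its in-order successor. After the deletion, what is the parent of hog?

Insert cod: tree is empty, so cod becomes the root.
Insert gnu: gnu > cod → go right. Place as right child of cod.
Insert ewe: ewe > cod → go right; ewe < gnu → go left. Place as left child of gnu.
Insert asp: asp < cod → go left. Place as left child of cod.
Insert eel: eel > cod → go right; eel < gnu → go left; eel < ewe → go left. Place as left child of ewe.
Insert elk: elk > cod → go right; elk < gnu → go left; elk < ewe → go left; elk > eel → go right. Place as right child of eel.
Insert owl: owl > cod → go right; owl > gnu → go right. Place as right child of gnu.
Insert bat: bat < cod → go left; bat > asp → go right. Place as right child of asp.
Insert hen: hen > cod → go right; hen > gnu → go right; hen < owl → go left. Place as left child of owl.
Insert kit: kit > cod → go right; kit > gnu → go right; kit < owl → go left; kit > hen → go right. Place as right child of hen.
Insert jay: jay > cod → go right; jay > gnu → go right; jay < owl → go left; jay > hen → go right; jay < kit → go left. Place as left child of kit.
Insert hog: hog > cod → go right; hog > gnu → go right; hog < owl → go left; hog > hen → go right; hog < kit → go left; hog < jay → go left. Place as left child of jay.
Insert koi: koi > cod → go right; koi > gnu → go right; koi < owl → go left; koi > hen → go right; koi > kit → go right. Place as right child of kit.
Insert bee: bee < cod → go left; bee > asp → go right; bee > bat → go right. Place as right child of bat.
Insert ram: ram > cod → go right; ram > gnu → go right; ram > owl → go right. Place as right child of owl.

Delete gnu (two children — replace with in-order successor).
After deletion, hog's parent is jay.

jay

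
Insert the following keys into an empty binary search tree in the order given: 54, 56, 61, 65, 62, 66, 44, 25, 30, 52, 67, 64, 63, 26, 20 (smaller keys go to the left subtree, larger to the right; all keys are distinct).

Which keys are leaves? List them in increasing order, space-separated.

54: root
56: right child of 54 (depth 1)
61: right child of 56 (depth 2)
65: right child of 61 (depth 3)
62: left child of 65 (depth 4)
66: right child of 65 (depth 4)
44: left child of 54 (depth 1)
25: left child of 44 (depth 2)
30: right child of 25 (depth 3)
52: right child of 44 (depth 2)
67: right child of 66 (depth 5)
64: right child of 62 (depth 5)
63: left child of 64 (depth 6)
26: left child of 30 (depth 4)
20: left child of 25 (depth 3)

20 26 52 63 67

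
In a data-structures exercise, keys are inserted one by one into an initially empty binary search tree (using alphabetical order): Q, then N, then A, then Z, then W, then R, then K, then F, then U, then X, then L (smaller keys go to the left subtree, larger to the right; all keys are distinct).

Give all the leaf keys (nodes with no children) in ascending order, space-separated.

Insert Q: tree is empty, so Q becomes the root.
Insert N: N < Q → go left. Place as left child of Q.
Insert A: A < Q → go left; A < N → go left. Place as left child of N.
Insert Z: Z > Q → go right. Place as right child of Q.
Insert W: W > Q → go right; W < Z → go left. Place as left child of Z.
Insert R: R > Q → go right; R < Z → go left; R < W → go left. Place as left child of W.
Insert K: K < Q → go left; K < N → go left; K > A → go right. Place as right child of A.
Insert F: F < Q → go left; F < N → go left; F > A → go right; F < K → go left. Place as left child of K.
Insert U: U > Q → go right; U < Z → go left; U < W → go left; U > R → go right. Place as right child of R.
Insert X: X > Q → go right; X < Z → go left; X > W → go right. Place as right child of W.
Insert L: L < Q → go left; L < N → go left; L > A → go right; L > K → go right. Place as right child of K.

F L U X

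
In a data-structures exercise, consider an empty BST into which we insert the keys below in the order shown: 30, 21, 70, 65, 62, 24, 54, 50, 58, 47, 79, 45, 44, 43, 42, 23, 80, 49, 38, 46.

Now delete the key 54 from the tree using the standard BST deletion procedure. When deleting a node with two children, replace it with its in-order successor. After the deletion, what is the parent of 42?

Insert 30: tree is empty, so 30 becomes the root.
Insert 21: 21 < 30 → go left. Place as left child of 30.
Insert 70: 70 > 30 → go right. Place as right child of 30.
Insert 65: 65 > 30 → go right; 65 < 70 → go left. Place as left child of 70.
Insert 62: 62 > 30 → go right; 62 < 70 → go left; 62 < 65 → go left. Place as left child of 65.
Insert 24: 24 < 30 → go left; 24 > 21 → go right. Place as right child of 21.
Insert 54: 54 > 30 → go right; 54 < 70 → go left; 54 < 65 → go left; 54 < 62 → go left. Place as left child of 62.
Insert 50: 50 > 30 → go right; 50 < 70 → go left; 50 < 65 → go left; 50 < 62 → go left; 50 < 54 → go left. Place as left child of 54.
Insert 58: 58 > 30 → go right; 58 < 70 → go left; 58 < 65 → go left; 58 < 62 → go left; 58 > 54 → go right. Place as right child of 54.
Insert 47: 47 > 30 → go right; 47 < 70 → go left; 47 < 65 → go left; 47 < 62 → go left; 47 < 54 → go left; 47 < 50 → go left. Place as left child of 50.
Insert 79: 79 > 30 → go right; 79 > 70 → go right. Place as right child of 70.
Insert 45: 45 > 30 → go right; 45 < 70 → go left; 45 < 65 → go left; 45 < 62 → go left; 45 < 54 → go left; 45 < 50 → go left; 45 < 47 → go left. Place as left child of 47.
Insert 44: 44 > 30 → go right; 44 < 70 → go left; 44 < 65 → go left; 44 < 62 → go left; 44 < 54 → go left; 44 < 50 → go left; 44 < 47 → go left; 44 < 45 → go left. Place as left child of 45.
Insert 43: 43 > 30 → go right; 43 < 70 → go left; 43 < 65 → go left; 43 < 62 → go left; 43 < 54 → go left; 43 < 50 → go left; 43 < 47 → go left; 43 < 45 → go left; 43 < 44 → go left. Place as left child of 44.
Insert 42: 42 > 30 → go right; 42 < 70 → go left; 42 < 65 → go left; 42 < 62 → go left; 42 < 54 → go left; 42 < 50 → go left; 42 < 47 → go left; 42 < 45 → go left; 42 < 44 → go left; 42 < 43 → go left. Place as left child of 43.
Insert 23: 23 < 30 → go left; 23 > 21 → go right; 23 < 24 → go left. Place as left child of 24.
Insert 80: 80 > 30 → go right; 80 > 70 → go right; 80 > 79 → go right. Place as right child of 79.
Insert 49: 49 > 30 → go right; 49 < 70 → go left; 49 < 65 → go left; 49 < 62 → go left; 49 < 54 → go left; 49 < 50 → go left; 49 > 47 → go right. Place as right child of 47.
Insert 38: 38 > 30 → go right; 38 < 70 → go left; 38 < 65 → go left; 38 < 62 → go left; 38 < 54 → go left; 38 < 50 → go left; 38 < 47 → go left; 38 < 45 → go left; 38 < 44 → go left; 38 < 43 → go left; 38 < 42 → go left. Place as left child of 42.
Insert 46: 46 > 30 → go right; 46 < 70 → go left; 46 < 65 → go left; 46 < 62 → go left; 46 < 54 → go left; 46 < 50 → go left; 46 < 47 → go left; 46 > 45 → go right. Place as right child of 45.

Delete 54 (two children — replace with in-order successor).
After deletion, 42's parent is 43.

43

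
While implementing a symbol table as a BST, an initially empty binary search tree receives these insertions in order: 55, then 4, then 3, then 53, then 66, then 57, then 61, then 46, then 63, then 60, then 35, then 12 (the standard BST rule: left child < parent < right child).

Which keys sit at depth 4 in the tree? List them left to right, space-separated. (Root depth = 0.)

35 60 63

55: root
4: left child of 55 (depth 1)
3: left child of 4 (depth 2)
53: right child of 4 (depth 2)
66: right child of 55 (depth 1)
57: left child of 66 (depth 2)
61: right child of 57 (depth 3)
46: left child of 53 (depth 3)
63: right child of 61 (depth 4)
60: left child of 61 (depth 4)
35: left child of 46 (depth 4)
12: left child of 35 (depth 5)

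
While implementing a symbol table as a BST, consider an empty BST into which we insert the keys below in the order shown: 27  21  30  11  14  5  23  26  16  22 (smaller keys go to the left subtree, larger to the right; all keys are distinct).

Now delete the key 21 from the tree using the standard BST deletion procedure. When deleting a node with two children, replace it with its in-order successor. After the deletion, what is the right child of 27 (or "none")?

30

27: root
21: left child of 27 (depth 1)
30: right child of 27 (depth 1)
11: left child of 21 (depth 2)
14: right child of 11 (depth 3)
5: left child of 11 (depth 3)
23: right child of 21 (depth 2)
26: right child of 23 (depth 3)
16: right child of 14 (depth 4)
22: left child of 23 (depth 3)

Delete 21 (two children — replace with in-order successor).
After deletion, 27's right child: 30.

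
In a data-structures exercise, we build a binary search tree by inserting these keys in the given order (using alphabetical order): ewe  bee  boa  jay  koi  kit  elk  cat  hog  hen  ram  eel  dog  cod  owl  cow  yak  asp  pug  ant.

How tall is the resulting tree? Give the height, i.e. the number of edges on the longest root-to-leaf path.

ewe: root
bee: left child of ewe (depth 1)
boa: right child of bee (depth 2)
jay: right child of ewe (depth 1)
koi: right child of jay (depth 2)
kit: left child of koi (depth 3)
elk: right child of boa (depth 3)
cat: left child of elk (depth 4)
hog: left child of jay (depth 2)
hen: left child of hog (depth 3)
ram: right child of koi (depth 3)
eel: right child of cat (depth 5)
dog: left child of eel (depth 6)
cod: left child of dog (depth 7)
owl: left child of ram (depth 4)
cow: right child of cod (depth 8)
yak: right child of ram (depth 4)
asp: left child of bee (depth 2)
pug: right child of owl (depth 5)
ant: left child of asp (depth 3)

The deepest node is cow at depth 8.

8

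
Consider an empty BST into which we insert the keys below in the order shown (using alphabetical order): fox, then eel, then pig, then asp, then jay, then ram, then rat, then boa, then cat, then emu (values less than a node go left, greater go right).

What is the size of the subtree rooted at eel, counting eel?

Resulting structure (node: left, right):
  fox: L=eel, R=pig
  eel: L=asp, R=emu
  pig: L=jay, R=ram
  asp: L=–, R=boa
  jay: L=–, R=–
  ram: L=–, R=rat
  rat: L=–, R=–
  boa: L=–, R=cat
  cat: L=–, R=–
  emu: L=–, R=–

Subtree rooted at eel contains: eel, asp, boa, cat, emu — 5 nodes.

5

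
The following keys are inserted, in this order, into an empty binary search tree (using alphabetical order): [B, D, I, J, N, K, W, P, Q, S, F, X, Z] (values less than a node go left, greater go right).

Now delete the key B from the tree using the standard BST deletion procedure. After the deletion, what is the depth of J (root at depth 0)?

B: root
D: right child of B (depth 1)
I: right child of D (depth 2)
J: right child of I (depth 3)
N: right child of J (depth 4)
K: left child of N (depth 5)
W: right child of N (depth 5)
P: left child of W (depth 6)
Q: right child of P (depth 7)
S: right child of Q (depth 8)
F: left child of I (depth 3)
X: right child of W (depth 6)
Z: right child of X (depth 7)

Delete B (at most one child — splice it out).
After deletion, path to J: D → I → J.

2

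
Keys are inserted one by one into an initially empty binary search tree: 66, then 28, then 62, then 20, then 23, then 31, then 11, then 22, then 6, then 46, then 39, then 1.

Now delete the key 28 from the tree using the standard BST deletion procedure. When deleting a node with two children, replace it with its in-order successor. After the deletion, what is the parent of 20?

66: root
28: left child of 66 (depth 1)
62: right child of 28 (depth 2)
20: left child of 28 (depth 2)
23: right child of 20 (depth 3)
31: left child of 62 (depth 3)
11: left child of 20 (depth 3)
22: left child of 23 (depth 4)
6: left child of 11 (depth 4)
46: right child of 31 (depth 4)
39: left child of 46 (depth 5)
1: left child of 6 (depth 5)

Delete 28 (two children — replace with in-order successor).
After deletion, 20's parent is 31.

31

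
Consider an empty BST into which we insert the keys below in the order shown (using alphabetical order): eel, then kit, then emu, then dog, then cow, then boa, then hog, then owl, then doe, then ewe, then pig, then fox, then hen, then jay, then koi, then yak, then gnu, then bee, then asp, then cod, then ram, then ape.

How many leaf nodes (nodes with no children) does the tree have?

Resulting structure (node: left, right):
  eel: L=dog, R=kit
  kit: L=emu, R=owl
  emu: L=–, R=hog
  dog: L=cow, R=–
  cow: L=boa, R=doe
  boa: L=bee, R=cod
  hog: L=ewe, R=jay
  owl: L=koi, R=pig
  doe: L=–, R=–
  ewe: L=–, R=fox
  pig: L=–, R=yak
  fox: L=–, R=hen
  hen: L=gnu, R=–
  jay: L=–, R=–
  koi: L=–, R=–
  yak: L=ram, R=–
  gnu: L=–, R=–
  bee: L=asp, R=–
  asp: L=ape, R=–
  cod: L=–, R=–
  ram: L=–, R=–
  ape: L=–, R=–

Leaves: ape, cod, doe, gnu, jay, koi, ram — 7 in total.

7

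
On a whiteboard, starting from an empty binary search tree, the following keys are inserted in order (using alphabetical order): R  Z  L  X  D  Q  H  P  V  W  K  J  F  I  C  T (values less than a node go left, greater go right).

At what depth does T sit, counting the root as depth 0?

4

R: root
Z: right child of R (depth 1)
L: left child of R (depth 1)
X: left child of Z (depth 2)
D: left child of L (depth 2)
Q: right child of L (depth 2)
H: right child of D (depth 3)
P: left child of Q (depth 3)
V: left child of X (depth 3)
W: right child of V (depth 4)
K: right child of H (depth 4)
J: left child of K (depth 5)
F: left child of H (depth 4)
I: left child of J (depth 6)
C: left child of D (depth 3)
T: left child of V (depth 4)

Path to T: R → Z → X → V → T, which is 4 edges.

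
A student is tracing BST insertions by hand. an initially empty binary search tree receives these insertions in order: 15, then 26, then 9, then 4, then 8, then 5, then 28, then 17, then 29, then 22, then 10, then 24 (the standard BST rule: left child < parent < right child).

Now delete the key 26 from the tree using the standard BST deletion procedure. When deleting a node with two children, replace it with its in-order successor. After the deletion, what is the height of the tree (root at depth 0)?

4

Insert 15: tree is empty, so 15 becomes the root.
Insert 26: 26 > 15 → go right. Place as right child of 15.
Insert 9: 9 < 15 → go left. Place as left child of 15.
Insert 4: 4 < 15 → go left; 4 < 9 → go left. Place as left child of 9.
Insert 8: 8 < 15 → go left; 8 < 9 → go left; 8 > 4 → go right. Place as right child of 4.
Insert 5: 5 < 15 → go left; 5 < 9 → go left; 5 > 4 → go right; 5 < 8 → go left. Place as left child of 8.
Insert 28: 28 > 15 → go right; 28 > 26 → go right. Place as right child of 26.
Insert 17: 17 > 15 → go right; 17 < 26 → go left. Place as left child of 26.
Insert 29: 29 > 15 → go right; 29 > 26 → go right; 29 > 28 → go right. Place as right child of 28.
Insert 22: 22 > 15 → go right; 22 < 26 → go left; 22 > 17 → go right. Place as right child of 17.
Insert 10: 10 < 15 → go left; 10 > 9 → go right. Place as right child of 9.
Insert 24: 24 > 15 → go right; 24 < 26 → go left; 24 > 17 → go right; 24 > 22 → go right. Place as right child of 22.

Delete 26 (two children — replace with in-order successor).
After deletion, deepest node is 5 at depth 4.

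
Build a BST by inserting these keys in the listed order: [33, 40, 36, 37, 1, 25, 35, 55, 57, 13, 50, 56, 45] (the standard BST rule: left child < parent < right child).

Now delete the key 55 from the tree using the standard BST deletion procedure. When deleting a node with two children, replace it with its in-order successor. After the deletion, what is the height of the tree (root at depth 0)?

4

Resulting structure (node: left, right):
  33: L=1, R=40
  40: L=36, R=55
  36: L=35, R=37
  37: L=–, R=–
  1: L=–, R=25
  25: L=13, R=–
  35: L=–, R=–
  55: L=50, R=57
  57: L=56, R=–
  13: L=–, R=–
  50: L=45, R=–
  56: L=–, R=–
  45: L=–, R=–

Delete 55 (two children — replace with in-order successor).
After deletion, deepest node is 45 at depth 4.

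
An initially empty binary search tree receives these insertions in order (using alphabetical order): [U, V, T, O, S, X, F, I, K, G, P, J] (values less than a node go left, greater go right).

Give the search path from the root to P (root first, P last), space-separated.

U T O S P

Insert U: tree is empty, so U becomes the root.
Insert V: V > U → go right. Place as right child of U.
Insert T: T < U → go left. Place as left child of U.
Insert O: O < U → go left; O < T → go left. Place as left child of T.
Insert S: S < U → go left; S < T → go left; S > O → go right. Place as right child of O.
Insert X: X > U → go right; X > V → go right. Place as right child of V.
Insert F: F < U → go left; F < T → go left; F < O → go left. Place as left child of O.
Insert I: I < U → go left; I < T → go left; I < O → go left; I > F → go right. Place as right child of F.
Insert K: K < U → go left; K < T → go left; K < O → go left; K > F → go right; K > I → go right. Place as right child of I.
Insert G: G < U → go left; G < T → go left; G < O → go left; G > F → go right; G < I → go left. Place as left child of I.
Insert P: P < U → go left; P < T → go left; P > O → go right; P < S → go left. Place as left child of S.
Insert J: J < U → go left; J < T → go left; J < O → go left; J > F → go right; J > I → go right; J < K → go left. Place as left child of K.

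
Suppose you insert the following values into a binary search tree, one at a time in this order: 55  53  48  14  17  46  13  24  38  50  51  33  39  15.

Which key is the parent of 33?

38

Resulting structure (node: left, right):
  55: L=53, R=–
  53: L=48, R=–
  48: L=14, R=50
  14: L=13, R=17
  17: L=15, R=46
  46: L=24, R=–
  13: L=–, R=–
  24: L=–, R=38
  38: L=33, R=39
  50: L=–, R=51
  51: L=–, R=–
  33: L=–, R=–
  39: L=–, R=–
  15: L=–, R=–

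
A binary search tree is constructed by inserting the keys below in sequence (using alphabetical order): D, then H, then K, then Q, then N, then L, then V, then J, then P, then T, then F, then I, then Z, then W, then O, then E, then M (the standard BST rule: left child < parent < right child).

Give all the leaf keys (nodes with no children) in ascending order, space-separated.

E I M O T W

D: root
H: right child of D (depth 1)
K: right child of H (depth 2)
Q: right child of K (depth 3)
N: left child of Q (depth 4)
L: left child of N (depth 5)
V: right child of Q (depth 4)
J: left child of K (depth 3)
P: right child of N (depth 5)
T: left child of V (depth 5)
F: left child of H (depth 2)
I: left child of J (depth 4)
Z: right child of V (depth 5)
W: left child of Z (depth 6)
O: left child of P (depth 6)
E: left child of F (depth 3)
M: right child of L (depth 6)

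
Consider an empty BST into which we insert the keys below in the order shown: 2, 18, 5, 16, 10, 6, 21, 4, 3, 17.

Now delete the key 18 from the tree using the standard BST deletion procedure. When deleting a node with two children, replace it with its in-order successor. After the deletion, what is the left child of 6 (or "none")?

none

Resulting structure (node: left, right):
  2: L=–, R=18
  18: L=5, R=21
  5: L=4, R=16
  16: L=10, R=17
  10: L=6, R=–
  6: L=–, R=–
  21: L=–, R=–
  4: L=3, R=–
  3: L=–, R=–
  17: L=–, R=–

Delete 18 (two children — replace with in-order successor).
After deletion, 6's left child: none.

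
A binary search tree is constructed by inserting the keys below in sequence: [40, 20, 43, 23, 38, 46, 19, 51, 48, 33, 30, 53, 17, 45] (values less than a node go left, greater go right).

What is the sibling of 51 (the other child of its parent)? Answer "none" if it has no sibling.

45

40: root
20: left child of 40 (depth 1)
43: right child of 40 (depth 1)
23: right child of 20 (depth 2)
38: right child of 23 (depth 3)
46: right child of 43 (depth 2)
19: left child of 20 (depth 2)
51: right child of 46 (depth 3)
48: left child of 51 (depth 4)
33: left child of 38 (depth 4)
30: left child of 33 (depth 5)
53: right child of 51 (depth 4)
17: left child of 19 (depth 3)
45: left child of 46 (depth 3)

51's parent is 46; the other child of 46 is 45.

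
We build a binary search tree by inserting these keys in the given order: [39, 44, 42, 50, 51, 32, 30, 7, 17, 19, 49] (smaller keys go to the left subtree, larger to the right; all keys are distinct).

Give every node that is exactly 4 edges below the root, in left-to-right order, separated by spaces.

39: root
44: right child of 39 (depth 1)
42: left child of 44 (depth 2)
50: right child of 44 (depth 2)
51: right child of 50 (depth 3)
32: left child of 39 (depth 1)
30: left child of 32 (depth 2)
7: left child of 30 (depth 3)
17: right child of 7 (depth 4)
19: right child of 17 (depth 5)
49: left child of 50 (depth 3)

17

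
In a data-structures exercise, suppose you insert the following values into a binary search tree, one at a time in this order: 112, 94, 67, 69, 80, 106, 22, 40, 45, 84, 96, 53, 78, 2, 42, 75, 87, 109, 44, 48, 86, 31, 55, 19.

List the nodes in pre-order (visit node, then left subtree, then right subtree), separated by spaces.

112 94 67 22 2 19 40 31 45 42 44 53 48 55 69 80 78 75 84 87 86 106 96 109

Resulting structure (node: left, right):
  112: L=94, R=–
  94: L=67, R=106
  67: L=22, R=69
  69: L=–, R=80
  80: L=78, R=84
  106: L=96, R=109
  22: L=2, R=40
  40: L=31, R=45
  45: L=42, R=53
  84: L=–, R=87
  96: L=–, R=–
  53: L=48, R=55
  78: L=75, R=–
  2: L=–, R=19
  42: L=–, R=44
  75: L=–, R=–
  87: L=86, R=–
  109: L=–, R=–
  44: L=–, R=–
  48: L=–, R=–
  86: L=–, R=–
  31: L=–, R=–
  55: L=–, R=–
  19: L=–, R=–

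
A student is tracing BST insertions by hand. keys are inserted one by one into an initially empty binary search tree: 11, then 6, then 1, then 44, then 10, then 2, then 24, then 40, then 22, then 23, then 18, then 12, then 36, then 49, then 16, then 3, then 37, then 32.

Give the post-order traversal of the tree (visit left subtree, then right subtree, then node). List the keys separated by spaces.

3 2 1 10 6 16 12 18 23 22 32 37 36 40 24 49 44 11

11: root
6: left child of 11 (depth 1)
1: left child of 6 (depth 2)
44: right child of 11 (depth 1)
10: right child of 6 (depth 2)
2: right child of 1 (depth 3)
24: left child of 44 (depth 2)
40: right child of 24 (depth 3)
22: left child of 24 (depth 3)
23: right child of 22 (depth 4)
18: left child of 22 (depth 4)
12: left child of 18 (depth 5)
36: left child of 40 (depth 4)
49: right child of 44 (depth 2)
16: right child of 12 (depth 6)
3: right child of 2 (depth 4)
37: right child of 36 (depth 5)
32: left child of 36 (depth 5)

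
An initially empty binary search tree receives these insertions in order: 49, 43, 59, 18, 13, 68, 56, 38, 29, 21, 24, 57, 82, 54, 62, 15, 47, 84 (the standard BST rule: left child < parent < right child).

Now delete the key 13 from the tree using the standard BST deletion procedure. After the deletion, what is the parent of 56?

59

Insert 49: tree is empty, so 49 becomes the root.
Insert 43: 43 < 49 → go left. Place as left child of 49.
Insert 59: 59 > 49 → go right. Place as right child of 49.
Insert 18: 18 < 49 → go left; 18 < 43 → go left. Place as left child of 43.
Insert 13: 13 < 49 → go left; 13 < 43 → go left; 13 < 18 → go left. Place as left child of 18.
Insert 68: 68 > 49 → go right; 68 > 59 → go right. Place as right child of 59.
Insert 56: 56 > 49 → go right; 56 < 59 → go left. Place as left child of 59.
Insert 38: 38 < 49 → go left; 38 < 43 → go left; 38 > 18 → go right. Place as right child of 18.
Insert 29: 29 < 49 → go left; 29 < 43 → go left; 29 > 18 → go right; 29 < 38 → go left. Place as left child of 38.
Insert 21: 21 < 49 → go left; 21 < 43 → go left; 21 > 18 → go right; 21 < 38 → go left; 21 < 29 → go left. Place as left child of 29.
Insert 24: 24 < 49 → go left; 24 < 43 → go left; 24 > 18 → go right; 24 < 38 → go left; 24 < 29 → go left; 24 > 21 → go right. Place as right child of 21.
Insert 57: 57 > 49 → go right; 57 < 59 → go left; 57 > 56 → go right. Place as right child of 56.
Insert 82: 82 > 49 → go right; 82 > 59 → go right; 82 > 68 → go right. Place as right child of 68.
Insert 54: 54 > 49 → go right; 54 < 59 → go left; 54 < 56 → go left. Place as left child of 56.
Insert 62: 62 > 49 → go right; 62 > 59 → go right; 62 < 68 → go left. Place as left child of 68.
Insert 15: 15 < 49 → go left; 15 < 43 → go left; 15 < 18 → go left; 15 > 13 → go right. Place as right child of 13.
Insert 47: 47 < 49 → go left; 47 > 43 → go right. Place as right child of 43.
Insert 84: 84 > 49 → go right; 84 > 59 → go right; 84 > 68 → go right; 84 > 82 → go right. Place as right child of 82.

Delete 13 (at most one child — splice it out).
After deletion, 56's parent is 59.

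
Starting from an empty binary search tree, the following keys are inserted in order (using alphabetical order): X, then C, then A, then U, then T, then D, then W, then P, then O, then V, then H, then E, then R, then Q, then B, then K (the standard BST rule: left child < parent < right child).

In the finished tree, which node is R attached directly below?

P

X: root
C: left child of X (depth 1)
A: left child of C (depth 2)
U: right child of C (depth 2)
T: left child of U (depth 3)
D: left child of T (depth 4)
W: right child of U (depth 3)
P: right child of D (depth 5)
O: left child of P (depth 6)
V: left child of W (depth 4)
H: left child of O (depth 7)
E: left child of H (depth 8)
R: right child of P (depth 6)
Q: left child of R (depth 7)
B: right child of A (depth 3)
K: right child of H (depth 8)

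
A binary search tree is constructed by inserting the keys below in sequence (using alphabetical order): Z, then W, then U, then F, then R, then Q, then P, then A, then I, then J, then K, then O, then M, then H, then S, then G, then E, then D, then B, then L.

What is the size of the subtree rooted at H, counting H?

Z: root
W: left child of Z (depth 1)
U: left child of W (depth 2)
F: left child of U (depth 3)
R: right child of F (depth 4)
Q: left child of R (depth 5)
P: left child of Q (depth 6)
A: left child of F (depth 4)
I: left child of P (depth 7)
J: right child of I (depth 8)
K: right child of J (depth 9)
O: right child of K (depth 10)
M: left child of O (depth 11)
H: left child of I (depth 8)
S: right child of R (depth 5)
G: left child of H (depth 9)
E: right child of A (depth 5)
D: left child of E (depth 6)
B: left child of D (depth 7)
L: left child of M (depth 12)

Subtree rooted at H contains: H, G — 2 nodes.

2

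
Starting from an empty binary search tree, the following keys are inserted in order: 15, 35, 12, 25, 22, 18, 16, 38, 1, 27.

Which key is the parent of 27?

25

Insert 15: tree is empty, so 15 becomes the root.
Insert 35: 35 > 15 → go right. Place as right child of 15.
Insert 12: 12 < 15 → go left. Place as left child of 15.
Insert 25: 25 > 15 → go right; 25 < 35 → go left. Place as left child of 35.
Insert 22: 22 > 15 → go right; 22 < 35 → go left; 22 < 25 → go left. Place as left child of 25.
Insert 18: 18 > 15 → go right; 18 < 35 → go left; 18 < 25 → go left; 18 < 22 → go left. Place as left child of 22.
Insert 16: 16 > 15 → go right; 16 < 35 → go left; 16 < 25 → go left; 16 < 22 → go left; 16 < 18 → go left. Place as left child of 18.
Insert 38: 38 > 15 → go right; 38 > 35 → go right. Place as right child of 35.
Insert 1: 1 < 15 → go left; 1 < 12 → go left. Place as left child of 12.
Insert 27: 27 > 15 → go right; 27 < 35 → go left; 27 > 25 → go right. Place as right child of 25.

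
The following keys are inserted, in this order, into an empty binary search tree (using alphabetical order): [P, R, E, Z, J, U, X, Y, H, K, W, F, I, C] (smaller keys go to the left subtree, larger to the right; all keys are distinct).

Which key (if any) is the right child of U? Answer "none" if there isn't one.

X

Resulting structure (node: left, right):
  P: L=E, R=R
  R: L=–, R=Z
  E: L=C, R=J
  Z: L=U, R=–
  J: L=H, R=K
  U: L=–, R=X
  X: L=W, R=Y
  Y: L=–, R=–
  H: L=F, R=I
  K: L=–, R=–
  W: L=–, R=–
  F: L=–, R=–
  I: L=–, R=–
  C: L=–, R=–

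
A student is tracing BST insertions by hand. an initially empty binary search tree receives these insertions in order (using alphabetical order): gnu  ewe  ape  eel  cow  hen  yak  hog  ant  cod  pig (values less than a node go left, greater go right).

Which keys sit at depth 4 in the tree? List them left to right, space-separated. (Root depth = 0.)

cow pig

Resulting structure (node: left, right):
  gnu: L=ewe, R=hen
  ewe: L=ape, R=–
  ape: L=ant, R=eel
  eel: L=cow, R=–
  cow: L=cod, R=–
  hen: L=–, R=yak
  yak: L=hog, R=–
  hog: L=–, R=pig
  ant: L=–, R=–
  cod: L=–, R=–
  pig: L=–, R=–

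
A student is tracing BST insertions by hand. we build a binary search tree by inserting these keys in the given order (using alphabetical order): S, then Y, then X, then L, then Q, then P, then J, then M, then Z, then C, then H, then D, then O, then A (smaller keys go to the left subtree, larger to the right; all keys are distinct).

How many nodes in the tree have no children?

5

Resulting structure (node: left, right):
  S: L=L, R=Y
  Y: L=X, R=Z
  X: L=–, R=–
  L: L=J, R=Q
  Q: L=P, R=–
  P: L=M, R=–
  J: L=C, R=–
  M: L=–, R=O
  Z: L=–, R=–
  C: L=A, R=H
  H: L=D, R=–
  D: L=–, R=–
  O: L=–, R=–
  A: L=–, R=–

Leaves: A, D, O, X, Z — 5 in total.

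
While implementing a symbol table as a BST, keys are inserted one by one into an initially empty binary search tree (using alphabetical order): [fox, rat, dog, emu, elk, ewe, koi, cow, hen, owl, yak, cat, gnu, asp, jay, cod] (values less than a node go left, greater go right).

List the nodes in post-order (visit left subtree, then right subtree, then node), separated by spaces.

Insert fox: tree is empty, so fox becomes the root.
Insert rat: rat > fox → go right. Place as right child of fox.
Insert dog: dog < fox → go left. Place as left child of fox.
Insert emu: emu < fox → go left; emu > dog → go right. Place as right child of dog.
Insert elk: elk < fox → go left; elk > dog → go right; elk < emu → go left. Place as left child of emu.
Insert ewe: ewe < fox → go left; ewe > dog → go right; ewe > emu → go right. Place as right child of emu.
Insert koi: koi > fox → go right; koi < rat → go left. Place as left child of rat.
Insert cow: cow < fox → go left; cow < dog → go left. Place as left child of dog.
Insert hen: hen > fox → go right; hen < rat → go left; hen < koi → go left. Place as left child of koi.
Insert owl: owl > fox → go right; owl < rat → go left; owl > koi → go right. Place as right child of koi.
Insert yak: yak > fox → go right; yak > rat → go right. Place as right child of rat.
Insert cat: cat < fox → go left; cat < dog → go left; cat < cow → go left. Place as left child of cow.
Insert gnu: gnu > fox → go right; gnu < rat → go left; gnu < koi → go left; gnu < hen → go left. Place as left child of hen.
Insert asp: asp < fox → go left; asp < dog → go left; asp < cow → go left; asp < cat → go left. Place as left child of cat.
Insert jay: jay > fox → go right; jay < rat → go left; jay < koi → go left; jay > hen → go right. Place as right child of hen.
Insert cod: cod < fox → go left; cod < dog → go left; cod < cow → go left; cod > cat → go right. Place as right child of cat.

asp cod cat cow elk ewe emu dog gnu jay hen owl koi yak rat fox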